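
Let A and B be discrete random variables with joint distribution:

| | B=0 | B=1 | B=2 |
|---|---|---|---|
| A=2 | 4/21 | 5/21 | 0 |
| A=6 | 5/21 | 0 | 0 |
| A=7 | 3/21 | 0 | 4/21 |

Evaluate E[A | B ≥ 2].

7

P(B ≥ 2) = 4/21.
Σ A·P over the event = 7·(4/21) = 4/3.
E[A | B ≥ 2] = (4/3) / (4/21) = 7.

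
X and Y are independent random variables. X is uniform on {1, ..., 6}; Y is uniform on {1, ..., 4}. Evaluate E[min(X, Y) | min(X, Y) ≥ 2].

P(min(X, Y) ≥ 2) = 5/8.
Summing min(X,Y)·P(x,y) over outcomes with min(X, Y) ≥ 2 gives 41/24.
E[min(X, Y) | min(X, Y) ≥ 2] = (41/24) / (5/8) = 41/15.

41/15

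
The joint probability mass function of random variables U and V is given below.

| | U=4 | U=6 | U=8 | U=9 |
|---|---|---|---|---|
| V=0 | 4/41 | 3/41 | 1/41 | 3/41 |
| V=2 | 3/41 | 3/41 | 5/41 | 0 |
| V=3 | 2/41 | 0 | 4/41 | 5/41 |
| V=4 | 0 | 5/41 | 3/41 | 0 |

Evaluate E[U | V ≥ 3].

139/19

P(V ≥ 3) = 19/41.
Σ U·P over the event = 4·(2/41) + 6·(5/41) + 8·(4/41) + 8·(3/41) + 9·(5/41) = 139/41.
E[U | V ≥ 3] = (139/41) / (19/41) = 139/19.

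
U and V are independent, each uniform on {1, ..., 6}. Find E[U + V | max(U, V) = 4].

44/7

P(max(U, V) = 4) = 7/36.
Summing (U+V)·P(x,y) over outcomes with max(U, V) = 4 gives 11/9.
E[U + V | max(U, V) = 4] = (11/9) / (7/36) = 44/7.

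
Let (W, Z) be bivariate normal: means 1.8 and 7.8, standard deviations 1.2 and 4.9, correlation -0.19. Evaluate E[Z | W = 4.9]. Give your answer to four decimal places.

The regression of Z on W has slope ρ·σ_Z/σ_W and passes through (μ_W, μ_Z).
E[Z | W=4.9] = 7.8 + (-0.19)·(4.9/1.2)·(4.9 − (1.8)) = 7.8 + (-0.77583)·(3.1) = 5.3949.

5.3949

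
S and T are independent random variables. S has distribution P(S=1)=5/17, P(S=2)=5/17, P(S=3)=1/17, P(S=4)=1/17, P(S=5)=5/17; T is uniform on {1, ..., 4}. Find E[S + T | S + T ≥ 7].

71/9

P(S + T ≥ 7) = 9/34.
Summing (S+T)·P(x,y) over outcomes with S + T ≥ 7 gives 71/34.
E[S + T | S + T ≥ 7] = (71/34) / (9/34) = 71/9.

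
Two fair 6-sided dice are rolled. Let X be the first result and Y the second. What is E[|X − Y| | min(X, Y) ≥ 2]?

8/5

P(min(X, Y) ≥ 2) = 25/36.
Summing |X−Y|·P(x,y) over outcomes with min(X, Y) ≥ 2 gives 10/9.
E[|X − Y| | min(X, Y) ≥ 2] = (10/9) / (25/36) = 8/5.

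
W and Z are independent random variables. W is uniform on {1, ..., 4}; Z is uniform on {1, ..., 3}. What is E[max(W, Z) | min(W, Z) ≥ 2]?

Outcomes with min(W, Z) ≥ 2: (2,2), (2,3), (3,2), (3,3), (4,2), (4,3), each with probability 1/12.
E[max(W, Z) | min(W, Z) ≥ 2] = (2 + 3 + 3 + 3 + 4 + 4) / 6 = 19/6.

19/6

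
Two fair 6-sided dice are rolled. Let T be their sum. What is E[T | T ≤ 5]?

4

P(T ≤ 5) = 5/18.
Σ over the event: 2·1/36 + 3·1/18 + 4·1/12 + 5·1/9 = 10/9.
E[T | T ≤ 5] = (10/9) / (5/18) = 4.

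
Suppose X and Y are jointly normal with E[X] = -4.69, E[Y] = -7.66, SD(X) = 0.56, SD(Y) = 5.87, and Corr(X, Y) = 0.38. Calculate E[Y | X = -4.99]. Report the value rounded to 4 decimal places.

The regression of Y on X has slope ρ·σ_Y/σ_X and passes through (μ_X, μ_Y).
E[Y | X=-4.99] = -7.66 + (0.38)·(5.87/0.56)·(-4.99 − (-4.69)) = -7.66 + (3.9832)·(-0.3) = -8.8550.

-8.8550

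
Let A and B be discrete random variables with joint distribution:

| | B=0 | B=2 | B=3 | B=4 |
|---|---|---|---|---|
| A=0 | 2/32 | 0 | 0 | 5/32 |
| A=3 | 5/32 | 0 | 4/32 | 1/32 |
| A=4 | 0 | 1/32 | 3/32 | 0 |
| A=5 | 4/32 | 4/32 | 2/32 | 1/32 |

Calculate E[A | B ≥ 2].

22/7

P(B ≥ 2) = 21/32.
Σ A·P over the event = 0·(5/32) + 3·(4/32) + 3·(1/32) + 4·(1/32) + 4·(3/32) + 5·(4/32) + 5·(2/32) + 5·(1/32) = 33/16.
E[A | B ≥ 2] = (33/16) / (21/32) = 22/7.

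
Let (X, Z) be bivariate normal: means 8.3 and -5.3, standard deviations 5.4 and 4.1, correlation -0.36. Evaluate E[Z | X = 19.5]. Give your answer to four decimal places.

-8.3613

For a bivariate normal, E[Z | X=x] = μ_Z + ρ·(σ_Z/σ_X)·(x − μ_X).
E[Z | X=19.5] = -5.3 + (-0.36)·(4.1/5.4)·(19.5 − (8.3)) = -5.3 + (-0.27333)·(11.2) = -8.3613.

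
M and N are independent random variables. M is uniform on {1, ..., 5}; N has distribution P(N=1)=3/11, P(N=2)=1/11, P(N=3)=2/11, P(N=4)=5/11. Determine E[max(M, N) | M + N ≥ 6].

133/31

P(M + N ≥ 6) = 31/55.
Summing max(M,N)·P(x,y) over outcomes with M + N ≥ 6 gives 133/55.
E[max(M, N) | M + N ≥ 6] = (133/55) / (31/55) = 133/31.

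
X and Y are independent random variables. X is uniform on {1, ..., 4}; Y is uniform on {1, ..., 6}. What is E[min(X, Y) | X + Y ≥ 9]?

Outcomes with X + Y ≥ 9: (3,6), (4,5), (4,6), each with probability 1/24.
E[min(X, Y) | X + Y ≥ 9] = (3 + 4 + 4) / 3 = 11/3.

11/3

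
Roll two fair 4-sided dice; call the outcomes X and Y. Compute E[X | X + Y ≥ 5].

Outcomes with X + Y ≥ 5: (1,4), (2,3), (2,4), (3,2), (3,3), (3,4), (4,1), (4,2), (4,3), (4,4), each with probability 1/16.
E[X | X + Y ≥ 5] = (1 + 2 + 2 + 3 + 3 + 3 + 4 + 4 + 4 + 4) / 10 = 3.

3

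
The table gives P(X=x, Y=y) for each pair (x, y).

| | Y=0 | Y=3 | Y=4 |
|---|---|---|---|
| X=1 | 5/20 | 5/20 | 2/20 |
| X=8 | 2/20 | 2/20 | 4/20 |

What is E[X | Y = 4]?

17/3

P(Y = 4) = 3/10.
Σ X·P over the event = 1·(2/20) + 8·(4/20) = 17/10.
E[X | Y = 4] = (17/10) / (3/10) = 17/3.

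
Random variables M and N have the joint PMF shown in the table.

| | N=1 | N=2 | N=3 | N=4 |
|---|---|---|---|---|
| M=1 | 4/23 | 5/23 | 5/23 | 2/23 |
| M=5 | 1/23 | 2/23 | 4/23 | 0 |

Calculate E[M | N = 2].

15/7

P(N = 2) = 7/23.
Σ M·P over the event = 1·(5/23) + 5·(2/23) = 15/23.
E[M | N = 2] = (15/23) / (7/23) = 15/7.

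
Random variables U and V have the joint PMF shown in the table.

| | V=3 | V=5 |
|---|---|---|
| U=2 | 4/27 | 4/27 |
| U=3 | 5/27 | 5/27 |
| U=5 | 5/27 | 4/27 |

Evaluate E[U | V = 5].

P(V = 5) = 13/27.
Σ U·P over the event = 2·(4/27) + 3·(5/27) + 5·(4/27) = 43/27.
E[U | V = 5] = (43/27) / (13/27) = 43/13.

43/13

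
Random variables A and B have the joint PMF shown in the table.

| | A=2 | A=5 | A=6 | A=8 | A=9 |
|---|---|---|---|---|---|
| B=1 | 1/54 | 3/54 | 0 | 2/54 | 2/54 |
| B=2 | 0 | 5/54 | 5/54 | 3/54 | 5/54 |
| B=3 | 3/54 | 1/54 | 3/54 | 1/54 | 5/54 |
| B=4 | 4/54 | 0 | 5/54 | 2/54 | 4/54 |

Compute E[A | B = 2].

62/9

P(B = 2) = 1/3.
Σ A·P over the event = 5·(5/54) + 6·(5/54) + 8·(3/54) + 9·(5/54) = 62/27.
E[A | B = 2] = (62/27) / (1/3) = 62/9.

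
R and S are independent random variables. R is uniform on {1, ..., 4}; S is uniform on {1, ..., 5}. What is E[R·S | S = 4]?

10

Outcomes with S = 4: (1,4), (2,4), (3,4), (4,4), each with probability 1/20.
E[R·S | S = 4] = (4 + 8 + 12 + 16) / 4 = 10.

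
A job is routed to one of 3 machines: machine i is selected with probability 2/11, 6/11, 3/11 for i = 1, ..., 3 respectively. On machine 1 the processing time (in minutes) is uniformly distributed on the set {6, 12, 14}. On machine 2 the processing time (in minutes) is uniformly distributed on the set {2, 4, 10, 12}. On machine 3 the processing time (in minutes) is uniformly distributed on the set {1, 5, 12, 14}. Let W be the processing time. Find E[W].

E[W | machine 1] = (6+12+14)/3 = 32/3.
E[W | machine 2] = (2+4+10+12)/4 = 7.
E[W | machine 3] = (1+5+12+14)/4 = 8.
E[W] = (2/11)·(32/3) + (6/11)·(7) + (3/11)·(8) = 262/33.

262/33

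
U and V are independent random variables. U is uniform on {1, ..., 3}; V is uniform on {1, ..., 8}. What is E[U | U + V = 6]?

2

Outcomes with U + V = 6: (1,5), (2,4), (3,3), each with probability 1/24.
E[U | U + V = 6] = (1 + 2 + 3) / 3 = 2.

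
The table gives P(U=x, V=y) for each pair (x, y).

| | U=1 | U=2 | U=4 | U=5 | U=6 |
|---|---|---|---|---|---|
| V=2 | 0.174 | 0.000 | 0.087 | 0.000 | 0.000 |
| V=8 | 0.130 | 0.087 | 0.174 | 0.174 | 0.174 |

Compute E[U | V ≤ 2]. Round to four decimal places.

2.0000

P(V ≤ 2) = 0.261.
Summing U·P(U=x,V=y) over the conditioning event gives 0.522.
E[U | V ≤ 2] = (0.522) / (0.261) = 2.0000.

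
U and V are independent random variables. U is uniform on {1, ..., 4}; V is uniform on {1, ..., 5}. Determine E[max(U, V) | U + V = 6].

Outcomes with U + V = 6: (1,5), (2,4), (3,3), (4,2), each with probability 1/20.
E[max(U, V) | U + V = 6] = (5 + 4 + 3 + 4) / 4 = 4.

4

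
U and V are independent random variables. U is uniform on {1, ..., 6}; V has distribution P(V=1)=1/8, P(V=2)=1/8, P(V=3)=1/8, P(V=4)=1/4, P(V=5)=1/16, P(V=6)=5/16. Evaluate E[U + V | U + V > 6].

P(U + V > 6) = 21/32.
Summing (U+V)·P(x,y) over outcomes with U + V > 6 gives 93/16.
E[U + V | U + V > 6] = (93/16) / (21/32) = 62/7.

62/7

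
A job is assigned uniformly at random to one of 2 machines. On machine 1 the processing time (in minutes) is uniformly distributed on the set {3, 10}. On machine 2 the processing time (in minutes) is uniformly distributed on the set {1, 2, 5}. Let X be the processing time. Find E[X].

55/12

E[X | machine 1] = (3+10)/2 = 13/2.
E[X | machine 2] = (1+2+5)/3 = 8/3.
By the law of total expectation,
E[X] = (1/2)·(13/2) + (1/2)·(8/3) = 55/12.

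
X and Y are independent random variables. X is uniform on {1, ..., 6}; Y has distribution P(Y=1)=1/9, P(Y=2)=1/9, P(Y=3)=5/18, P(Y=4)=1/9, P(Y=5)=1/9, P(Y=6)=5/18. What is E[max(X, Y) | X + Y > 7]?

17/3

P(X + Y > 7) = 17/36.
Summing max(X,Y)·P(x,y) over outcomes with X + Y > 7 gives 289/108.
E[max(X, Y) | X + Y > 7] = (289/108) / (17/36) = 17/3.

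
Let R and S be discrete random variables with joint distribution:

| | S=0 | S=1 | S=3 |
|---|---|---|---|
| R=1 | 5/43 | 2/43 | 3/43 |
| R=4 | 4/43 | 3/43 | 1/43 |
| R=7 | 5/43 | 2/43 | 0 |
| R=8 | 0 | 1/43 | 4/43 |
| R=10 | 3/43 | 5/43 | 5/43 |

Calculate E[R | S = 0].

86/17

P(S = 0) = 17/43.
Summing R·P(R=x,S=y) over the conditioning event gives 2.
E[R | S = 0] = (2) / (17/43) = 86/17.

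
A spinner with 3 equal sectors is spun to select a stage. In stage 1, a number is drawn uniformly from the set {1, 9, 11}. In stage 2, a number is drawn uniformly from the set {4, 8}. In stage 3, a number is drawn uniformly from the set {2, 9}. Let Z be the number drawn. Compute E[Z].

E[Z | stage 1] = (1+9+11)/3 = 7.
E[Z | stage 2] = (4+8)/2 = 6.
E[Z | stage 3] = (2+9)/2 = 11/2.
By the law of total expectation,
E[Z] = (1/3)·(7) + (1/3)·(6) + (1/3)·(11/2) = 37/6.

37/6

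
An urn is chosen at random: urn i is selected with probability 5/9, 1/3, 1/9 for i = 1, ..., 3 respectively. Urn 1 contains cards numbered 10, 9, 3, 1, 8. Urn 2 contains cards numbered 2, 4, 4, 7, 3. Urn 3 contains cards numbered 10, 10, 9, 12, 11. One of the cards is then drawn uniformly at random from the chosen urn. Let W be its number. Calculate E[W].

89/15

E[W | urn 1] = (10+9+3+1+8)/5 = 31/5.
E[W | urn 2] = (2+4+4+7+3)/5 = 4.
E[W | urn 3] = (10+10+9+12+11)/5 = 52/5.
E[W] = (5/9)·(31/5) + (1/3)·(4) + (1/9)·(52/5) = 89/15.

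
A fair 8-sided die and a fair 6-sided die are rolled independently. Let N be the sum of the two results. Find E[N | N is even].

P(N is even) = 1/2.
Σ over the event: 2·1/48 + 4·1/16 + 6·5/48 + 8·1/8 + 10·5/48 + 12·1/16 + 14·1/48 = 4.
E[N | N is even] = (4) / (1/2) = 8.

8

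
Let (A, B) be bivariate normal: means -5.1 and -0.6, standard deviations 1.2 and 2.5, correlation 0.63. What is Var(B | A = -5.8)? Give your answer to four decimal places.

3.7694

Var(B | A=x) = (1 − ρ²)·σ_B².
Var(B | A=-5.8) = (2.5)²·(1 − (0.63)²) = 6.25·0.6031 = 3.7694.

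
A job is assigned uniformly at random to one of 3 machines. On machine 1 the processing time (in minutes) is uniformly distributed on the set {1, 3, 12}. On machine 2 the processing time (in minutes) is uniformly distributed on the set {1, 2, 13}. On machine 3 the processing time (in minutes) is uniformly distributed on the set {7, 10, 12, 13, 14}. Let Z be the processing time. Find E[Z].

328/45

E[Z | machine 1] = (1+3+12)/3 = 16/3.
E[Z | machine 2] = (1+2+13)/3 = 16/3.
E[Z | machine 3] = (7+10+12+13+14)/5 = 56/5.
E[Z] = (1/3)·(16/3) + (1/3)·(16/3) + (1/3)·(56/5) = 328/45.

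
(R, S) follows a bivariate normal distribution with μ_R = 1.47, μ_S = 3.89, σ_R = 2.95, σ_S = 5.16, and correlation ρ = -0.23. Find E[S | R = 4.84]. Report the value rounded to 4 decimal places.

The regression of S on R has slope ρ·σ_S/σ_R and passes through (μ_R, μ_S).
E[S | R=4.84] = 3.89 + (-0.23)·(5.16/2.95)·(4.84 − (1.47)) = 3.89 + (-0.40231)·(3.37) = 2.5342.

2.5342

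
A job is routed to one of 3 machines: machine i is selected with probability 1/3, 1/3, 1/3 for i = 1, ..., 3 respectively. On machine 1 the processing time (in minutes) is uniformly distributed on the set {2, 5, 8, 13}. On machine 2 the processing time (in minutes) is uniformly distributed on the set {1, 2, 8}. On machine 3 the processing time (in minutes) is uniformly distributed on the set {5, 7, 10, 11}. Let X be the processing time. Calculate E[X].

227/36

E[X | machine 1] = (2+5+8+13)/4 = 7.
E[X | machine 2] = (1+2+8)/3 = 11/3.
E[X | machine 3] = (5+7+10+11)/4 = 33/4.
E[X] = (1/3)·(7) + (1/3)·(11/3) + (1/3)·(33/4) = 227/36.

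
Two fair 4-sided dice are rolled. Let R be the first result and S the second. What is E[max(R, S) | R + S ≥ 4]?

45/13

P(R + S ≥ 4) = 13/16.
Summing max(R,S)·P(x,y) over outcomes with R + S ≥ 4 gives 45/16.
E[max(R, S) | R + S ≥ 4] = (45/16) / (13/16) = 45/13.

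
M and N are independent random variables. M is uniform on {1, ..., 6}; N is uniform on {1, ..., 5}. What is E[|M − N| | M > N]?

P(M > N) = 1/2.
Summing |M−N|·P(x,y) over outcomes with M > N gives 7/6.
E[|M − N| | M > N] = (7/6) / (1/2) = 7/3.

7/3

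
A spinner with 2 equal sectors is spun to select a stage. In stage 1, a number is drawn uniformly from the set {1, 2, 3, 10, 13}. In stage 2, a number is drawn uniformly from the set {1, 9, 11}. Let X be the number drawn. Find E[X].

E[X | stage 1] = (1+2+3+10+13)/5 = 29/5.
E[X | stage 2] = (1+9+11)/3 = 7.
By the law of total expectation,
E[X] = (1/2)·(29/5) + (1/2)·(7) = 32/5.

32/5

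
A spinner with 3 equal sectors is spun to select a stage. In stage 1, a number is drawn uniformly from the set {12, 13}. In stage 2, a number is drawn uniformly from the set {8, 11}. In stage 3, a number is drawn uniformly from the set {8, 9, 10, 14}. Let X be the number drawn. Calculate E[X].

43/4

E[X | stage 1] = (12+13)/2 = 25/2.
E[X | stage 2] = (8+11)/2 = 19/2.
E[X | stage 3] = (8+9+10+14)/4 = 41/4.
E[X] = (1/3)·(25/2) + (1/3)·(19/2) + (1/3)·(41/4) = 43/4.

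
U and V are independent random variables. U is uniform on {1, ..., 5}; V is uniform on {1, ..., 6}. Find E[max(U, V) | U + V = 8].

5

Outcomes with U + V = 8: (2,6), (3,5), (4,4), (5,3), each with probability 1/30.
E[max(U, V) | U + V = 8] = (6 + 5 + 4 + 5) / 4 = 5.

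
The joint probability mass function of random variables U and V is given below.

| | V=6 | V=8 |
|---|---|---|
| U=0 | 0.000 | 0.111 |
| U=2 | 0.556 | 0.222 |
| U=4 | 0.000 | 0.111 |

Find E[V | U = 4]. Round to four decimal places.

P(U = 4) = 0.111.
Σ V·P over the event = 8·(0.111) = 0.888.
E[V | U = 4] = (0.888) / (0.111) = 8.0000.

8.0000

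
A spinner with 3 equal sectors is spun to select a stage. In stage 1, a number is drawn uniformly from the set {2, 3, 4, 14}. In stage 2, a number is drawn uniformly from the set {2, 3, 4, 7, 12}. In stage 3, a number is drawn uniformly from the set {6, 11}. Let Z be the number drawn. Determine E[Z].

397/60

E[Z | stage 1] = (2+3+4+14)/4 = 23/4.
E[Z | stage 2] = (2+3+4+7+12)/5 = 28/5.
E[Z | stage 3] = (6+11)/2 = 17/2.
E[Z] = (1/3)·(23/4) + (1/3)·(28/5) + (1/3)·(17/2) = 397/60.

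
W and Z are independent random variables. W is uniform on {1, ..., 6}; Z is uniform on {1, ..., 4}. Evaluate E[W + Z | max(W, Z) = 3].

24/5

Outcomes with max(W, Z) = 3: (1,3), (2,3), (3,1), (3,2), (3,3), each with probability 1/24.
E[W + Z | max(W, Z) = 3] = (4 + 5 + 4 + 5 + 6) / 5 = 24/5.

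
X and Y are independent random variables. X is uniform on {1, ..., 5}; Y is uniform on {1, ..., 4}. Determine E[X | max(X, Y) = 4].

P(max(X, Y) = 4) = 7/20.
Summing X·P(x,y) over outcomes with max(X, Y) = 4 gives 11/10.
E[X | max(X, Y) = 4] = (11/10) / (7/20) = 22/7.

22/7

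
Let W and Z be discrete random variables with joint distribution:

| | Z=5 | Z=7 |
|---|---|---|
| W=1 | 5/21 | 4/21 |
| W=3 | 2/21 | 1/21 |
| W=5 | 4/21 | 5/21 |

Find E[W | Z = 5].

P(Z = 5) = 11/21.
Summing W·P(W=x,Z=y) over the conditioning event gives 31/21.
E[W | Z = 5] = (31/21) / (11/21) = 31/11.

31/11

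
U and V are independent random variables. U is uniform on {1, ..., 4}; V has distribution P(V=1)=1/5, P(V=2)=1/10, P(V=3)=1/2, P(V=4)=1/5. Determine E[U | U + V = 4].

P(U + V = 4) = 1/5.
Summing U·P(x,y) over outcomes with U + V = 4 gives 13/40.
E[U | U + V = 4] = (13/40) / (1/5) = 13/8.

13/8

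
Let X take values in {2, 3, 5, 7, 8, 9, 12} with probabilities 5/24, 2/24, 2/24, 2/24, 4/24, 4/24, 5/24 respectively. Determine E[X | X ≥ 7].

P(X ≥ 7) = 5/8.
Σ over the event: 7·1/12 + 8·1/6 + 9·1/6 + 12·5/24 = 71/12.
E[X | X ≥ 7] = (71/12) / (5/8) = 142/15.

142/15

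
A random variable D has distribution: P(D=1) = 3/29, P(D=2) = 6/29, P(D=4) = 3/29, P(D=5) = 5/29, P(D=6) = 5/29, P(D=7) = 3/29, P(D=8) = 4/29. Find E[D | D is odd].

P(D is odd) = 11/29.
Σ over the event: 1·3/29 + 5·5/29 + 7·3/29 = 49/29.
E[D | D is odd] = (49/29) / (11/29) = 49/11.

49/11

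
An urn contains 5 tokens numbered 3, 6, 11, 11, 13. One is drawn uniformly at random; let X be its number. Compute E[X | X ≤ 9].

9/2

P(X ≤ 9) = 2/5.
Σ over the event: 3·1/5 + 6·1/5 = 9/5.
E[X | X ≤ 9] = (9/5) / (2/5) = 9/2.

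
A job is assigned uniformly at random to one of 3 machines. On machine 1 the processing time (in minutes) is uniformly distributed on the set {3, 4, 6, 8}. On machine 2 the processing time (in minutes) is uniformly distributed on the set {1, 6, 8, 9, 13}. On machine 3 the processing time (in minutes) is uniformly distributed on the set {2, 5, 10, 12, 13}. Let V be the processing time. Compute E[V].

E[V | machine 1] = (3+4+6+8)/4 = 21/4.
E[V | machine 2] = (1+6+8+9+13)/5 = 37/5.
E[V | machine 3] = (2+5+10+12+13)/5 = 42/5.
E[V] = (1/3)·(21/4) + (1/3)·(37/5) + (1/3)·(42/5) = 421/60.

421/60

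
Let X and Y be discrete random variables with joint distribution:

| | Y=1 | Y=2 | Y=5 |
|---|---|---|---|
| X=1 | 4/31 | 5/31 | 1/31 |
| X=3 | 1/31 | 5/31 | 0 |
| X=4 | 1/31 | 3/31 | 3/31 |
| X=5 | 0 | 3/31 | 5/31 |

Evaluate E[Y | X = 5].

31/8

P(X = 5) = 8/31.
Σ Y·P over the event = 2·(3/31) + 5·(5/31) = 1.
E[Y | X = 5] = (1) / (8/31) = 31/8.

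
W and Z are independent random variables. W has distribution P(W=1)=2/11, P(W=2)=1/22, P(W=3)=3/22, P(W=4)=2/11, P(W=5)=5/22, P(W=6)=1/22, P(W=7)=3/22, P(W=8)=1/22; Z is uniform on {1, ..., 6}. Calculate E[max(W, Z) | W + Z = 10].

P(W + Z = 10) = 7/66.
Summing max(W,Z)·P(x,y) over outcomes with W + Z = 10 gives 7/11.
E[max(W, Z) | W + Z = 10] = (7/11) / (7/66) = 6.

6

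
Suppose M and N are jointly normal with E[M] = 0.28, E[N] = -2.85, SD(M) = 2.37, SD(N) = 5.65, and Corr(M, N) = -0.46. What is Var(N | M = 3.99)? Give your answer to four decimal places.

25.1677

Var(N | M=x) = (1 − ρ²)·σ_N².
Var(N | M=3.99) = (5.65)²·(1 − (-0.46)²) = 31.9225·0.7884 = 25.1677.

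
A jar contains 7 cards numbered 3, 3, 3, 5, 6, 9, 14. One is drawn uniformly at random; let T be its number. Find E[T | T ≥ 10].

P(T ≥ 10) = 1/7.
Σ over the event: 14·1/7 = 2.
E[T | T ≥ 10] = (2) / (1/7) = 14.

14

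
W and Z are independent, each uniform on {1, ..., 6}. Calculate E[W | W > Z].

14/3

P(W > Z) = 5/12.
Summing W·P(x,y) over outcomes with W > Z gives 35/18.
E[W | W > Z] = (35/18) / (5/12) = 14/3.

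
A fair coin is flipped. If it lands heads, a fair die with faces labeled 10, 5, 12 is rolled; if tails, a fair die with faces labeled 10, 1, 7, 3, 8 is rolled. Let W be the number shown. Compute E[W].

37/5

E[W | heads] = (10+5+12)/3 = 9.
E[W | tails] = (10+1+7+3+8)/5 = 29/5.
By the law of total expectation,
E[W] = (1/2)·(9) + (1/2)·(29/5) = 37/5.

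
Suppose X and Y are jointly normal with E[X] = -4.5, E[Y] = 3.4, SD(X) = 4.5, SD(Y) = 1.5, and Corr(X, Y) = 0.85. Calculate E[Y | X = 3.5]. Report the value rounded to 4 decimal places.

The regression of Y on X has slope ρ·σ_Y/σ_X and passes through (μ_X, μ_Y).
E[Y | X=3.5] = 3.4 + (0.85)·(1.5/4.5)·(3.5 − (-4.5)) = 3.4 + (0.283333)·(8) = 5.6667.

5.6667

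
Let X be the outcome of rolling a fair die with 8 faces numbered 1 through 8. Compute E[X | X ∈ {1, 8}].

P(X ∈ {1, 8}) = 1/4.
Σ over the event: 1·1/8 + 8·1/8 = 9/8.
E[X | X ∈ {1, 8}] = (9/8) / (1/4) = 9/2.

9/2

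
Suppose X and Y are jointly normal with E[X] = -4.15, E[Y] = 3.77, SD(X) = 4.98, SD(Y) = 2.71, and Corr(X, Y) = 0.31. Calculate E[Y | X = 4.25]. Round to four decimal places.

5.1870

For a bivariate normal, E[Y | X=x] = μ_Y + ρ·(σ_Y/σ_X)·(x − μ_X).
E[Y | X=4.25] = 3.77 + (0.31)·(2.71/4.98)·(4.25 − (-4.15)) = 3.77 + (0.16869)·(8.4) = 5.1870.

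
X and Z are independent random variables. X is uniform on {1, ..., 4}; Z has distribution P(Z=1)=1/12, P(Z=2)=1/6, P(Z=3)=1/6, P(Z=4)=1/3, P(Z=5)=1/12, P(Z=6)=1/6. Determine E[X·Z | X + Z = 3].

2

P(X + Z = 3) = 1/16.
Summing XZ·P(x,y) over outcomes with X + Z = 3 gives 1/8.
E[X·Z | X + Z = 3] = (1/8) / (1/16) = 2.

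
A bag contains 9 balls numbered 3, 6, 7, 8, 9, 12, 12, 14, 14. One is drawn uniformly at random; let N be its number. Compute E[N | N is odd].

P(N is odd) = 1/3.
Σ over the event: 3·1/9 + 7·1/9 + 9·1/9 = 19/9.
E[N | N is odd] = (19/9) / (1/3) = 19/3.

19/3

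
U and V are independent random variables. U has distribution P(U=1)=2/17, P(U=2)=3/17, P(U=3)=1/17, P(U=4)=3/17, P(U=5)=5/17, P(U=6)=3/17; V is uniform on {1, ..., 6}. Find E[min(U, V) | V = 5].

63/17

P(V = 5) = 1/6.
Summing min(U,V)·P(x,y) over outcomes with V = 5 gives 21/34.
E[min(U, V) | V = 5] = (21/34) / (1/6) = 63/17.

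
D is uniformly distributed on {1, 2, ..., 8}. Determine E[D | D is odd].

Given D is odd, D is equally likely to be any of {1, 3, 5, 7}.
E[D | D is odd] = (1 + 3 + 5 + 7) / 4 = 4.

4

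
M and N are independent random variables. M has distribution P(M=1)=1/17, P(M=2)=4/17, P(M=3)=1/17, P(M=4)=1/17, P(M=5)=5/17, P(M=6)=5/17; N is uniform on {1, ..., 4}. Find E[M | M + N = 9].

11/2

P(M + N = 9) = 5/34.
Summing M·P(x,y) over outcomes with M + N = 9 gives 55/68.
E[M | M + N = 9] = (55/68) / (5/34) = 11/2.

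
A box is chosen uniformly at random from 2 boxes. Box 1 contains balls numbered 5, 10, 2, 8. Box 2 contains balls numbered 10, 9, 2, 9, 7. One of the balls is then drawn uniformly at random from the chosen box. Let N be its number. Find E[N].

E[N | box 1] = (5+10+2+8)/4 = 25/4.
E[N | box 2] = (10+9+2+9+7)/5 = 37/5.
By the law of total expectation,
E[N] = (1/2)·(25/4) + (1/2)·(37/5) = 273/40.

273/40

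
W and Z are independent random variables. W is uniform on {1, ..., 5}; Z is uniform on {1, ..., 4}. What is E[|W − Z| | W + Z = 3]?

Outcomes with W + Z = 3: (1,2), (2,1), each with probability 1/20.
E[|W − Z| | W + Z = 3] = (1 + 1) / 2 = 1.

1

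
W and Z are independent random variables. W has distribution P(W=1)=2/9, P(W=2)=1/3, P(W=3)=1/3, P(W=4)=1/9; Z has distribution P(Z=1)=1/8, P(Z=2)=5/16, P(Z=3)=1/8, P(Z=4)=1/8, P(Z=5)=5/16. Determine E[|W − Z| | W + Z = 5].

13/9

P(W + Z = 5) = 3/16.
Summing |W−Z|·P(x,y) over outcomes with W + Z = 5 gives 13/48.
E[|W − Z| | W + Z = 5] = (13/48) / (3/16) = 13/9.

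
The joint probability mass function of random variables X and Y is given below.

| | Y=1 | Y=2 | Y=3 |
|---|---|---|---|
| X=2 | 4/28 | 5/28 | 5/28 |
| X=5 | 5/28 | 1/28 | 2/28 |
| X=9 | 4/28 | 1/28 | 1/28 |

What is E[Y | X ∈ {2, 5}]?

P(X ∈ {2, 5}) = 11/14.
Σ Y·P over the event = 1·(4/28) + 2·(5/28) + 3·(5/28) + 1·(5/28) + 2·(1/28) + 3·(2/28) = 3/2.
E[Y | X ∈ {2, 5}] = (3/2) / (11/14) = 21/11.

21/11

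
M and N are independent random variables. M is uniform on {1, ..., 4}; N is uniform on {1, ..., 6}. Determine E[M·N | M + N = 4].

P(M + N = 4) = 1/8.
Summing MN·P(x,y) over outcomes with M + N = 4 gives 5/12.
E[M·N | M + N = 4] = (5/12) / (1/8) = 10/3.

10/3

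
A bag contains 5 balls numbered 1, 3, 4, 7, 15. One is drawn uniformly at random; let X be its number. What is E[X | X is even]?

4

P(X is even) = 1/5.
Σ over the event: 4·1/5 = 4/5.
E[X | X is even] = (4/5) / (1/5) = 4.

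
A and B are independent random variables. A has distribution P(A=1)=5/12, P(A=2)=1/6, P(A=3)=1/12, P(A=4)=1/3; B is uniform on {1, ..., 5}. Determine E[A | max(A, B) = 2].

13/9

P(max(A, B) = 2) = 3/20.
Summing A·P(x,y) over outcomes with max(A, B) = 2 gives 13/60.
E[A | max(A, B) = 2] = (13/60) / (3/20) = 13/9.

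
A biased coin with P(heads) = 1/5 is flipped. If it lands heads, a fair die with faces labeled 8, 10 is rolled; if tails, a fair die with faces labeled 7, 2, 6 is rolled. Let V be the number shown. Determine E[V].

E[V | heads] = (8+10)/2 = 9.
E[V | tails] = (7+2+6)/3 = 5.
E[V] = (1/5)·(9) + (4/5)·(5) = 29/5.

29/5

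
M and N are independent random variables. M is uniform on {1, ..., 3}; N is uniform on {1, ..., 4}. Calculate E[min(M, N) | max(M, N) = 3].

9/5

Outcomes with max(M, N) = 3: (1,3), (2,3), (3,1), (3,2), (3,3), each with probability 1/12.
E[min(M, N) | max(M, N) = 3] = (1 + 2 + 1 + 2 + 3) / 5 = 9/5.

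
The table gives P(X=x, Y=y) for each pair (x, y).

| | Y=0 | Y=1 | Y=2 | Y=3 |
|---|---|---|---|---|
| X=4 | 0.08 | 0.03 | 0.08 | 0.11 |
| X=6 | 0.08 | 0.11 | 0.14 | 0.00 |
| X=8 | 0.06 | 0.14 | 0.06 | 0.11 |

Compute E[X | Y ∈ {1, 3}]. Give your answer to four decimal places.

6.4400

P(Y ∈ {1, 3}) = 0.50.
Summing X·P(X=x,Y=y) over the conditioning event gives 3.22.
E[X | Y ∈ {1, 3}] = (3.22) / (0.50) = 6.4400.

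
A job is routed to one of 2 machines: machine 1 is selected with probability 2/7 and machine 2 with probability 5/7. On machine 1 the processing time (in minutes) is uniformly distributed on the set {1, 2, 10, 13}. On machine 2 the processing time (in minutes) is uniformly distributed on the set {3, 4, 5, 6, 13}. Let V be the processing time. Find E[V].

44/7

E[V | machine 1] = (1+2+10+13)/4 = 13/2.
E[V | machine 2] = (3+4+5+6+13)/5 = 31/5.
By the law of total expectation,
E[V] = (2/7)·(13/2) + (5/7)·(31/5) = 44/7.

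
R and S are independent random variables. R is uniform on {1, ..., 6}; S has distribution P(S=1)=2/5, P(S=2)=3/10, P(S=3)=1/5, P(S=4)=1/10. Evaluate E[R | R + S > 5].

29/6

P(R + S > 5) = 1/2.
Summing R·P(x,y) over outcomes with R + S > 5 gives 29/12.
E[R | R + S > 5] = (29/12) / (1/2) = 29/6.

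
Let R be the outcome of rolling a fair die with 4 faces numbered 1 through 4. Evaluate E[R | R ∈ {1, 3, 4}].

8/3

P(R ∈ {1, 3, 4}) = 3/4.
Σ over the event: 1·1/4 + 3·1/4 + 4·1/4 = 2.
E[R | R ∈ {1, 3, 4}] = (2) / (3/4) = 8/3.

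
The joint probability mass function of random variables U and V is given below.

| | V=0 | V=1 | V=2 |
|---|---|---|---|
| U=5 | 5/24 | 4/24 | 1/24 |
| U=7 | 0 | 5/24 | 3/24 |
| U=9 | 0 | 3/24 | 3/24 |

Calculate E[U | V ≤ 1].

P(V ≤ 1) = 17/24.
Σ U·P over the event = 5·(5/24) + 5·(4/24) + 7·(5/24) + 9·(3/24) = 107/24.
E[U | V ≤ 1] = (107/24) / (17/24) = 107/17.

107/17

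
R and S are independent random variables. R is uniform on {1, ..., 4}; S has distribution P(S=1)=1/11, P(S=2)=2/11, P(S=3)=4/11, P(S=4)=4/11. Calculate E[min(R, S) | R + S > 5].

32/11

P(R + S > 5) = 1/2.
Summing min(R,S)·P(x,y) over outcomes with R + S > 5 gives 16/11.
E[min(R, S) | R + S > 5] = (16/11) / (1/2) = 32/11.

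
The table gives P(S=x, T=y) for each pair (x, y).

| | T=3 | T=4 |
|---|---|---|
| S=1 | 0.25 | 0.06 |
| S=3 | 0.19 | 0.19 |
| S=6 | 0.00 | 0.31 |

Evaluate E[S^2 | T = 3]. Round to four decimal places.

4.4545

P(T = 3) = 0.44.
Σ S^2·P over the event = 1·(0.25) + 9·(0.19) = 1.96.
E[S^2 | T = 3] = (1.96) / (0.44) = 4.4545.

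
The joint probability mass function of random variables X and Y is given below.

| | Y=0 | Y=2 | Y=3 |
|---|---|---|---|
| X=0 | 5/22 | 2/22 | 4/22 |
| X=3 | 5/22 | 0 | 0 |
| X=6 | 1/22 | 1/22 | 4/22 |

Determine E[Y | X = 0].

16/11

P(X = 0) = 1/2.
Σ Y·P over the event = 0·(5/22) + 2·(2/22) + 3·(4/22) = 8/11.
E[Y | X = 0] = (8/11) / (1/2) = 16/11.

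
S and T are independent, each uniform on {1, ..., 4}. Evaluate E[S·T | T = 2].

P(T = 2) = 1/4.
Summing ST·P(x,y) over outcomes with T = 2 gives 5/4.
E[S·T | T = 2] = (5/4) / (1/4) = 5.

5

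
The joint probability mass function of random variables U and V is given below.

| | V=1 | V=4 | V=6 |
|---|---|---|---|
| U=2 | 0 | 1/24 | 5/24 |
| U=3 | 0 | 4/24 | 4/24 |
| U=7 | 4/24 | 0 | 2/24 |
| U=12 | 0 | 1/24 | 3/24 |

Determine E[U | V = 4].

P(V = 4) = 1/4.
Σ U·P over the event = 2·(1/24) + 3·(4/24) + 12·(1/24) = 13/12.
E[U | V = 4] = (13/12) / (1/4) = 13/3.

13/3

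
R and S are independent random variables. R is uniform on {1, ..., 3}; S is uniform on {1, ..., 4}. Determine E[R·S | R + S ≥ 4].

P(R + S ≥ 4) = 3/4.
Summing RS·P(x,y) over outcomes with R + S ≥ 4 gives 55/12.
E[R·S | R + S ≥ 4] = (55/12) / (3/4) = 55/9.

55/9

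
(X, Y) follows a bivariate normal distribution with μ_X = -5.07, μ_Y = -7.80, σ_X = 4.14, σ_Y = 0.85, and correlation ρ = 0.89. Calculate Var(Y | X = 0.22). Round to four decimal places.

The conditional variance in a bivariate normal is σ_Y²(1 − ρ²), independent of x.
Var(Y | X=0.22) = (0.85)²·(1 − (0.89)²) = 0.7225·0.2079 = 0.1502.

0.1502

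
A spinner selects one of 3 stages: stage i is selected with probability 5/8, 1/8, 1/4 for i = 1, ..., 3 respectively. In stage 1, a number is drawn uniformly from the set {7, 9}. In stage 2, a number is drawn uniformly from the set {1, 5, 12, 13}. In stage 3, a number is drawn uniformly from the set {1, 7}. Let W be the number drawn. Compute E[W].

223/32

E[W | stage 1] = (7+9)/2 = 8.
E[W | stage 2] = (1+5+12+13)/4 = 31/4.
E[W | stage 3] = (1+7)/2 = 4.
By the law of total expectation,
E[W] = (5/8)·(8) + (1/8)·(31/4) + (1/4)·(4) = 223/32.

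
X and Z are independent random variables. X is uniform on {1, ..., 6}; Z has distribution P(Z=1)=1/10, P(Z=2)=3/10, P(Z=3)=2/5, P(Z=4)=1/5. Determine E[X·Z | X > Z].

P(X > Z) = 11/20.
Summing XZ·P(x,y) over outcomes with X > Z gives 33/5.
E[X·Z | X > Z] = (33/5) / (11/20) = 12.

12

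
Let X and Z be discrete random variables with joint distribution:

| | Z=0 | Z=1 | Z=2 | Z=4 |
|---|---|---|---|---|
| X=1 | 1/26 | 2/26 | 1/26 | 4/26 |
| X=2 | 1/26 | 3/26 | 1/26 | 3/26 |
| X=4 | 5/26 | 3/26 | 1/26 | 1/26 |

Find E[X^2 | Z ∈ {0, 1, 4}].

179/23

P(Z ∈ {0, 1, 4}) = 23/26.
Summing X^2·P(X=x,Z=y) over the conditioning event gives 179/26.
E[X^2 | Z ∈ {0, 1, 4}] = (179/26) / (23/26) = 179/23.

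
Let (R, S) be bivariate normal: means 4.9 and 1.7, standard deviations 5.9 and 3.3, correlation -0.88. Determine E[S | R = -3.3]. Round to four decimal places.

The regression of S on R has slope ρ·σ_S/σ_R and passes through (μ_R, μ_S).
E[S | R=-3.3] = 1.7 + (-0.88)·(3.3/5.9)·(-3.3 − (4.9)) = 1.7 + (-0.492203)·(-8.2) = 5.7361.

5.7361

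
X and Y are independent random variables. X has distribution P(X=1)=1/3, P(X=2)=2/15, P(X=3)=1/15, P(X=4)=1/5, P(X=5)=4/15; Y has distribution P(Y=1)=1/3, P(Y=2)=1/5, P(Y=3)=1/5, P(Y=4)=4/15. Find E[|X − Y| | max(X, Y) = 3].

P(max(X, Y) = 3) = 32/225.
Summing |X−Y|·P(x,y) over outcomes with max(X, Y) = 3 gives 49/225.
E[|X − Y| | max(X, Y) = 3] = (49/225) / (32/225) = 49/32.

49/32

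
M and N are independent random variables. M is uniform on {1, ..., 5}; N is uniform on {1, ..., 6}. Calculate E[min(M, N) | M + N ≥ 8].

37/10

P(M + N ≥ 8) = 1/3.
Summing min(M,N)·P(x,y) over outcomes with M + N ≥ 8 gives 37/30.
E[min(M, N) | M + N ≥ 8] = (37/30) / (1/3) = 37/10.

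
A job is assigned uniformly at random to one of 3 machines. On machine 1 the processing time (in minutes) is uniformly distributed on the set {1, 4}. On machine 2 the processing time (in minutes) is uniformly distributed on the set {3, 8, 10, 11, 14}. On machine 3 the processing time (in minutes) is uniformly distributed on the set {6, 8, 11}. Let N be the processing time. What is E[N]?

601/90

E[N | machine 1] = (1+4)/2 = 5/2.
E[N | machine 2] = (3+8+10+11+14)/5 = 46/5.
E[N | machine 3] = (6+8+11)/3 = 25/3.
E[N] = (1/3)·(5/2) + (1/3)·(46/5) + (1/3)·(25/3) = 601/90.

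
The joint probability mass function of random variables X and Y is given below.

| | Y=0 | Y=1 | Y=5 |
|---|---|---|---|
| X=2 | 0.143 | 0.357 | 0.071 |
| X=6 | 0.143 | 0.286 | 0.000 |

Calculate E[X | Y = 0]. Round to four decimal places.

P(Y = 0) = 0.286.
Σ X·P over the event = 2·(0.143) + 6·(0.143) = 1.144.
E[X | Y = 0] = (1.144) / (0.286) = 4.0000.

4.0000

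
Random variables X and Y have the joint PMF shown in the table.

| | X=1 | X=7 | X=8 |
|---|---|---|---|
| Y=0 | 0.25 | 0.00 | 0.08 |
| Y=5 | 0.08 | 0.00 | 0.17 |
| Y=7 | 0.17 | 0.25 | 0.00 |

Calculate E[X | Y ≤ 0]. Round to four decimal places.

P(Y ≤ 0) = 0.33.
Σ X·P over the event = 1·(0.25) + 8·(0.08) = 0.89.
E[X | Y ≤ 0] = (0.89) / (0.33) = 2.6970.

2.6970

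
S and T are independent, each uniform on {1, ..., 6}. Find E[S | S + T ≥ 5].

P(S + T ≥ 5) = 5/6.
Summing S·P(x,y) over outcomes with S + T ≥ 5 gives 29/9.
E[S | S + T ≥ 5] = (29/9) / (5/6) = 58/15.

58/15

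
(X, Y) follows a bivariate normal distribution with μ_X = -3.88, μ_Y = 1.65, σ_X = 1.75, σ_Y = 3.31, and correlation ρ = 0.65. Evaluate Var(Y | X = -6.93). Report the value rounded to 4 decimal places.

For a bivariate normal, Var(Y | X=x) = σ_Y²(1 − ρ²).
Var(Y | X=-6.93) = (3.31)²·(1 − (0.65)²) = 10.9561·0.5775 = 6.3271.

6.3271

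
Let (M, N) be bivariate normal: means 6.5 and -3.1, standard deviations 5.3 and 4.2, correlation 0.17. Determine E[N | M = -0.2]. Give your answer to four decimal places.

E[N | M=x] = μ_N + ρ(σ_N/σ_M)(x − μ_M) for jointly normal variables.
E[N | M=-0.2] = -3.1 + (0.17)·(4.2/5.3)·(-0.2 − (6.5)) = -3.1 + (0.13472)·(-6.7) = -4.0026.

-4.0026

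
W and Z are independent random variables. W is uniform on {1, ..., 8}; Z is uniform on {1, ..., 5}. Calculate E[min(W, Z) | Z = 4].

13/4

Outcomes with Z = 4: (1,4), (2,4), (3,4), (4,4), (5,4), (6,4), (7,4), (8,4), each with probability 1/40.
E[min(W, Z) | Z = 4] = (1 + 2 + 3 + 4 + 4 + 4 + 4 + 4) / 8 = 13/4.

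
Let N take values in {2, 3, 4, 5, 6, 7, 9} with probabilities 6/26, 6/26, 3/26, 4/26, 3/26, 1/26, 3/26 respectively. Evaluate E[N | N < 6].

P(N < 6) = 19/26.
Σ over the event: 2·3/13 + 3·3/13 + 4·3/26 + 5·2/13 = 31/13.
E[N | N < 6] = (31/13) / (19/26) = 62/19.

62/19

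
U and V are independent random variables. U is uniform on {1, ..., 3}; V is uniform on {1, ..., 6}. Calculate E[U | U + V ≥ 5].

13/6

P(U + V ≥ 5) = 2/3.
Summing U·P(x,y) over outcomes with U + V ≥ 5 gives 13/9.
E[U | U + V ≥ 5] = (13/9) / (2/3) = 13/6.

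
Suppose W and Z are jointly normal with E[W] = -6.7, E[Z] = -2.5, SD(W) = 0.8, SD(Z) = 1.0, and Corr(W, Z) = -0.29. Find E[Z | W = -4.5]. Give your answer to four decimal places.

For a bivariate normal, E[Z | W=x] = μ_Z + ρ·(σ_Z/σ_W)·(x − μ_W).
E[Z | W=-4.5] = -2.5 + (-0.29)·(1.0/0.8)·(-4.5 − (-6.7)) = -2.5 + (-0.3625)·(2.2) = -3.2975.

-3.2975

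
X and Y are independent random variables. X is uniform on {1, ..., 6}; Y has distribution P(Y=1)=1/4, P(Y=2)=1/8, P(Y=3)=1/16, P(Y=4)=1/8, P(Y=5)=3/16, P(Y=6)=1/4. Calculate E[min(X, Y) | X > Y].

2

P(X > Y) = 19/48.
Summing min(X,Y)·P(x,y) over outcomes with X > Y gives 19/24.
E[min(X, Y) | X > Y] = (19/24) / (19/48) = 2.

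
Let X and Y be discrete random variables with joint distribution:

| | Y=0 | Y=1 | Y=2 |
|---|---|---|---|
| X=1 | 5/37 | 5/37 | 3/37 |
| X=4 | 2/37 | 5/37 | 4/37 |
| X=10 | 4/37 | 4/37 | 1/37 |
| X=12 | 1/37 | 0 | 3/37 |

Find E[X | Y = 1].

P(Y = 1) = 14/37.
Summing X·P(X=x,Y=y) over the conditioning event gives 65/37.
E[X | Y = 1] = (65/37) / (14/37) = 65/14.

65/14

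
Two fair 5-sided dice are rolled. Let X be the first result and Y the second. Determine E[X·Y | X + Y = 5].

5

Outcomes with X + Y = 5: (1,4), (2,3), (3,2), (4,1), each with probability 1/25.
E[X·Y | X + Y = 5] = (4 + 6 + 6 + 4) / 4 = 5.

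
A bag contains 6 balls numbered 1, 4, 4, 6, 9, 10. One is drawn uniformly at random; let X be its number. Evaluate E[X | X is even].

P(X is even) = 2/3.
Σ over the event: 4·1/3 + 6·1/6 + 10·1/6 = 4.
E[X | X is even] = (4) / (2/3) = 6.

6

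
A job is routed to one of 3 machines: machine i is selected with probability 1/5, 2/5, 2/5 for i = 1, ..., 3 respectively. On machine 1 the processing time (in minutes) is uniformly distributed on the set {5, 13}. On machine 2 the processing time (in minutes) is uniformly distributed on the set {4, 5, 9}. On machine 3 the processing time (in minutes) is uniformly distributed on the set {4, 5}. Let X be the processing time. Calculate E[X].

E[X | machine 1] = (5+13)/2 = 9.
E[X | machine 2] = (4+5+9)/3 = 6.
E[X | machine 3] = (4+5)/2 = 9/2.
E[X] = (1/5)·(9) + (2/5)·(6) + (2/5)·(9/2) = 6.

6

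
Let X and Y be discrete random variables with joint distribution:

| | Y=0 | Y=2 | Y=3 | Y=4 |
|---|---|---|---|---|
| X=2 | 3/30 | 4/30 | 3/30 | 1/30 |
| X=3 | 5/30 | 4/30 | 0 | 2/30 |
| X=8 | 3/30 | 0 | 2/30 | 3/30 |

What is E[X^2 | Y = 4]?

P(Y = 4) = 1/5.
Summing X^2·P(X=x,Y=y) over the conditioning event gives 107/15.
E[X^2 | Y = 4] = (107/15) / (1/5) = 107/3.

107/3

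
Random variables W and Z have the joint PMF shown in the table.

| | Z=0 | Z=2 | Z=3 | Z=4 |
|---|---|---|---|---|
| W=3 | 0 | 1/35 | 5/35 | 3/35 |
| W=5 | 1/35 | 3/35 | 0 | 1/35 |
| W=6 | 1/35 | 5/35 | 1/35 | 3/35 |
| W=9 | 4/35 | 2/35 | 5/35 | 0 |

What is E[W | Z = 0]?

P(Z = 0) = 6/35.
Σ W·P over the event = 5·(1/35) + 6·(1/35) + 9·(4/35) = 47/35.
E[W | Z = 0] = (47/35) / (6/35) = 47/6.

47/6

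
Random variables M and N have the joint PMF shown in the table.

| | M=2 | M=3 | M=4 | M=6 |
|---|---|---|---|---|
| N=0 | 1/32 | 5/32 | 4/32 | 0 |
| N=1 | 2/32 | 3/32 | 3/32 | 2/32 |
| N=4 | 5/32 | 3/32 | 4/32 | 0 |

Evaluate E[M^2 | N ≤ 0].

P(N ≤ 0) = 5/16.
Σ M^2·P over the event = 4·(1/32) + 9·(5/32) + 16·(4/32) = 113/32.
E[M^2 | N ≤ 0] = (113/32) / (5/16) = 113/10.

113/10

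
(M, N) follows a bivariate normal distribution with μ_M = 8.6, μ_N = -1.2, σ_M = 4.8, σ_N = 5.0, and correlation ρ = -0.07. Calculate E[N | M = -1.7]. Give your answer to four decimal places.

-0.4490

For a bivariate normal, E[N | M=x] = μ_N + ρ·(σ_N/σ_M)·(x − μ_M).
E[N | M=-1.7] = -1.2 + (-0.07)·(5.0/4.8)·(-1.7 − (8.6)) = -1.2 + (-0.072917)·(-10.3) = -0.4490.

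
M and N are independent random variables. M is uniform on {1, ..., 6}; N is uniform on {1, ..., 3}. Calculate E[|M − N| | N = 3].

P(N = 3) = 1/3.
Summing |M−N|·P(x,y) over outcomes with N = 3 gives 1/2.
E[|M − N| | N = 3] = (1/2) / (1/3) = 3/2.

3/2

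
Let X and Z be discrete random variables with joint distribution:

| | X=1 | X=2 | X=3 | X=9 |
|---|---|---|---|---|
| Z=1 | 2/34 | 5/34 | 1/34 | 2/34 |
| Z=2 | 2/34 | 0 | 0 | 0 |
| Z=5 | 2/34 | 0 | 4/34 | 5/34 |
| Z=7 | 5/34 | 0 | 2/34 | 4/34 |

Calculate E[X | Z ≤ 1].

P(Z ≤ 1) = 5/17.
Σ X·P over the event = 1·(2/34) + 2·(5/34) + 3·(1/34) + 9·(2/34) = 33/34.
E[X | Z ≤ 1] = (33/34) / (5/17) = 33/10.

33/10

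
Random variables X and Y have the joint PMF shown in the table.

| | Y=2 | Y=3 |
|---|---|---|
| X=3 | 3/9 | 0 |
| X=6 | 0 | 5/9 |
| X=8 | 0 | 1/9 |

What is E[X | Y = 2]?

P(Y = 2) = 1/3.
Σ X·P over the event = 3·(3/9) = 1.
E[X | Y = 2] = (1) / (1/3) = 3.

3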